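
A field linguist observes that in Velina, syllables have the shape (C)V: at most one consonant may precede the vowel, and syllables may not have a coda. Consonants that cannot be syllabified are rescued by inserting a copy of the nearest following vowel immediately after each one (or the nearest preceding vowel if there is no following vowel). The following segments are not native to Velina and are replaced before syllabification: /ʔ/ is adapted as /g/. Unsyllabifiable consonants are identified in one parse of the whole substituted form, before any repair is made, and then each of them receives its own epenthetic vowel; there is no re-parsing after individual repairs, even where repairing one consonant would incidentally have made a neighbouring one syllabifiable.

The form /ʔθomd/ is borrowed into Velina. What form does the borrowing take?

Substitution: /ʔ/ → /g/, giving /gθomd/.
Syllabifying with onset maximization leaves /g/, /m/, /d/ stranded (no codas are permitted; onsets are limited to one consonant).
Inserting the epenthetic vowel yields /g/ → /go/, /m/ → /mo/, /d/ → /do/.

goθomodo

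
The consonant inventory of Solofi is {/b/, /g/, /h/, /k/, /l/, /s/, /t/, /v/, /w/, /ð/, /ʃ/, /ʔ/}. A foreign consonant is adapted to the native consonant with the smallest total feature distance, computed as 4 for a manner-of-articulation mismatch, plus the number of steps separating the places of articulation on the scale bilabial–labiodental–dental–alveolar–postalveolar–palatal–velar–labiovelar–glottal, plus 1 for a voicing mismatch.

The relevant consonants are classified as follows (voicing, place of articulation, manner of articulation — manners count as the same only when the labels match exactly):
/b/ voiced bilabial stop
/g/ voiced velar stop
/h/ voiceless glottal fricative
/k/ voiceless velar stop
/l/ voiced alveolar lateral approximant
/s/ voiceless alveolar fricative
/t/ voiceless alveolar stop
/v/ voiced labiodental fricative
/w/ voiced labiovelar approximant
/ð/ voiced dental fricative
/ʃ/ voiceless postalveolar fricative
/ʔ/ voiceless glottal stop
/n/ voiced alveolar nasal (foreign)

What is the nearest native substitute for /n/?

/l/ is closest: manner differs (nasal→lateral approximant, +4), place distance 0 (alveolar→alveolar), same voicing; total 4. Next closest is /s/ at distance 5.

l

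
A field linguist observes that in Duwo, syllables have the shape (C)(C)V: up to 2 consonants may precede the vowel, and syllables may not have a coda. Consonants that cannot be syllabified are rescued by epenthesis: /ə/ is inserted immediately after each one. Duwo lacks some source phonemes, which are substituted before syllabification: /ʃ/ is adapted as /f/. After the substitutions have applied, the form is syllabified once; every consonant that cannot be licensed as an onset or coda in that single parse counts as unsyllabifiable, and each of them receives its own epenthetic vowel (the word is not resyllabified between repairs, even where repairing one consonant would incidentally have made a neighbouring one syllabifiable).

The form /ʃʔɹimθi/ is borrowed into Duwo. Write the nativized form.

fəʔɹimθi

Substitution: /ʃ/ → /f/, giving /fʔɹimθi/.
Syllabifying with onset maximization leaves /f/ stranded (no codas are permitted; onsets may contain at most 2 consonants).
Each unlicensed consonant becomes the onset of a new syllable: /f/ → /fə/.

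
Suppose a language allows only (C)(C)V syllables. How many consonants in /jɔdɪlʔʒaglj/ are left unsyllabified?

4

Syllabifying with onset maximization leaves /l/, /g/, /l/, /j/ stranded (no codas are permitted; onsets may contain at most 2 consonants).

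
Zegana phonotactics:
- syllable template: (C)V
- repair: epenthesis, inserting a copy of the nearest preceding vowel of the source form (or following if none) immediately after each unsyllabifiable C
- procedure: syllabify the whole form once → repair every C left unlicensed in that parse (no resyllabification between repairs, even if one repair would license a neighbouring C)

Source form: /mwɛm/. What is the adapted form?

Syllabifying with onset maximization leaves /m/, /m/ stranded (no codas are permitted; onsets are limited to one consonant).
Inserting the epenthetic vowel yields /m/ → /mɛ/, /m/ → /mɛ/.

mɛwɛmɛ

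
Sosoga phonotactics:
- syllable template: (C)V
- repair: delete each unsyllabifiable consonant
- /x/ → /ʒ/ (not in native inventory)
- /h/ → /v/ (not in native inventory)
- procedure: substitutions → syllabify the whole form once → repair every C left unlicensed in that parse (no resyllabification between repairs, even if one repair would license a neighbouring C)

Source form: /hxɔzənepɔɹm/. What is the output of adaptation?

Substitution: /h/ → /v/, /x/ → /ʒ/, giving /vʒɔzənepɔɹm/.
Syllabifying with onset maximization leaves /v/, /ɹ/, /m/ stranded (no codas are permitted; onsets are limited to one consonant).
Deletion applies to /v/, /ɹ/, /m/.

ʒɔzənepɔ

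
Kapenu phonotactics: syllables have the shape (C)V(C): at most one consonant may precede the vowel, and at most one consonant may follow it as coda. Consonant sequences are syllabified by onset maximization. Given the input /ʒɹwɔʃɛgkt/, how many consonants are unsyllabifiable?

4

The consonants /ʒ/, /ɹ/, /k/, /t/ cannot be parsed into a legal (C)V(C) syllable (at most one coda consonant is licensed; onsets are limited to one consonant).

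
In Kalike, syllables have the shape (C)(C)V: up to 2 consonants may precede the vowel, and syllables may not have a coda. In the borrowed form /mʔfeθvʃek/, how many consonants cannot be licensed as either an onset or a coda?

3

Under (C)(C)V, the unsyllabifiable consonants are /m/, /θ/, /k/ (no codas are permitted; onsets may contain at most 2 consonants).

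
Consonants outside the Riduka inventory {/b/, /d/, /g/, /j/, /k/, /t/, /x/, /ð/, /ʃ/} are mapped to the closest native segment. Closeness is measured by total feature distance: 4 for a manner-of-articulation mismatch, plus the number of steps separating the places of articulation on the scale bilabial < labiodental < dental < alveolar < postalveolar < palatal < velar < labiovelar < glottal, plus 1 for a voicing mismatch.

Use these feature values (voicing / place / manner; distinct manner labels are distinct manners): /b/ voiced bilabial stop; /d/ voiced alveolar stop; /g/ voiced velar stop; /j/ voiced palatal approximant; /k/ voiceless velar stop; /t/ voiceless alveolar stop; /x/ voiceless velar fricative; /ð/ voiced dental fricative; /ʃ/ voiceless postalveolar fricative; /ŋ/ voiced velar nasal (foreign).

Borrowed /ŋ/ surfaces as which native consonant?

g

/g/ is closest: manner differs (nasal→stop, +4), place distance 0 (velar→velar), same voicing; total 4. Next closest is /j/ at distance 5.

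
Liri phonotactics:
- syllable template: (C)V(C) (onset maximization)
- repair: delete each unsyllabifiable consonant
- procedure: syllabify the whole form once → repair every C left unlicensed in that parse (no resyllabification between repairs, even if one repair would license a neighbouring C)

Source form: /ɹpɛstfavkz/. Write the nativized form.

pɛsfav

Under (C)V(C), the unsyllabifiable consonants are /ɹ/, /t/, /k/, /z/ (at most one coda consonant is licensed; onsets are limited to one consonant).
Deletion applies to /ɹ/, /t/, /k/, /z/.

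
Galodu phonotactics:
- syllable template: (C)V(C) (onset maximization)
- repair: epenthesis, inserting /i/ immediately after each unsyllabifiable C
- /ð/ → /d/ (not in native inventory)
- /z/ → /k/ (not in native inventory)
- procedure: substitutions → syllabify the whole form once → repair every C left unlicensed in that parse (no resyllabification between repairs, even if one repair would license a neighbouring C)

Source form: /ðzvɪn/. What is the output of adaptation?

Substitution: /ð/ → /d/, /z/ → /k/, giving /dkvɪn/.
Syllabifying with onset maximization leaves /d/, /k/ stranded (at most one coda consonant is licensed; onsets are limited to one consonant).
Epenthesis after each stranded consonant: /d/ → /di/, /k/ → /ki/.

dikivɪn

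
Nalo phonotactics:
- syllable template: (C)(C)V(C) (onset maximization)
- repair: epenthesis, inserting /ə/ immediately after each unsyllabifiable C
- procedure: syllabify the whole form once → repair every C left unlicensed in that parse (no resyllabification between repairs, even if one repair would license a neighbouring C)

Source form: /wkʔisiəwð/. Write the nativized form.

Under (C)(C)V(C), the unsyllabifiable consonants are /w/, /ð/ (at most one coda consonant is licensed; onsets may contain at most 2 consonants).
Each unlicensed consonant becomes the onset of a new syllable: /w/ → /wə/, /ð/ → /ðə/.

wəkʔisiəwðə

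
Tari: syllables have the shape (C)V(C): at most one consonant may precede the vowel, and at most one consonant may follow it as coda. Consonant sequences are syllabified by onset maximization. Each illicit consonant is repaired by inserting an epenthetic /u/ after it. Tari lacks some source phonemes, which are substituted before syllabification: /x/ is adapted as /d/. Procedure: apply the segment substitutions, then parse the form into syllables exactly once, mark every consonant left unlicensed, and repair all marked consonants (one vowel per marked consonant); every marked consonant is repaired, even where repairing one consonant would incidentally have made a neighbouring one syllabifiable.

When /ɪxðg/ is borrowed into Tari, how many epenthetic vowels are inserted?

2

After substitution the input is /ɪdðg/.
The unsyllabifiable consonants are /ð/, /g/; each receives one epenthetic vowel.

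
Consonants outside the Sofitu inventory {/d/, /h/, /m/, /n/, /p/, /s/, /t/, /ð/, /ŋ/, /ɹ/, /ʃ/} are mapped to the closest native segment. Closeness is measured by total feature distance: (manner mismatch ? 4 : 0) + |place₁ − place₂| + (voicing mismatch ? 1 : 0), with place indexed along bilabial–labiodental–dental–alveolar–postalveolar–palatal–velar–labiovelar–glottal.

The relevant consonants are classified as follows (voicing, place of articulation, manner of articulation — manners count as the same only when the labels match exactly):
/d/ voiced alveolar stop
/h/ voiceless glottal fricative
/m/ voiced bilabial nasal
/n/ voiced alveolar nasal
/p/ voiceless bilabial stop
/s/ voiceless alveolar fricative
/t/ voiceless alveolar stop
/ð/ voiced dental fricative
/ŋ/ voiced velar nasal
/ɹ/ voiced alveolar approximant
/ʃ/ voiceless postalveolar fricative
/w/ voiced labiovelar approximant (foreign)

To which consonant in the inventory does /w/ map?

ɹ

/ɹ/ is closest: same manner (approximant), place distance 4 (labiovelar→alveolar), same voicing; total 4. Next closest is /ŋ/ at distance 5.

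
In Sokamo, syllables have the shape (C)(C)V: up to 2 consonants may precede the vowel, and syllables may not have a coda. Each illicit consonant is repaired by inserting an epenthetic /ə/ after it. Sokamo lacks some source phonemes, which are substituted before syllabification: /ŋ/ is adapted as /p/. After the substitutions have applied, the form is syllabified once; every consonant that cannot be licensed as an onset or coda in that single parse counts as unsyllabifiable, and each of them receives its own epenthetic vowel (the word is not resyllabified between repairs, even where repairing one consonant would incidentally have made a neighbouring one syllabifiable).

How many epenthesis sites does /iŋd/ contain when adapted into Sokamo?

2

After substitution the input is /ipd/.
The unsyllabifiable consonants are /p/, /d/; each receives one epenthetic vowel.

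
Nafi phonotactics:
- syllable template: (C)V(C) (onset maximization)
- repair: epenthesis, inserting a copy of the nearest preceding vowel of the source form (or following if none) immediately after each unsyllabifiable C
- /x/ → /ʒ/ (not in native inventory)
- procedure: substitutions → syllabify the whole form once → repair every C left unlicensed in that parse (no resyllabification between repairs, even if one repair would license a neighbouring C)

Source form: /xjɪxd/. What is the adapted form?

Substitution: /x/ → /ʒ/, giving /ʒjɪʒd/.
Syllabifying with onset maximization leaves /ʒ/, /d/ stranded (at most one coda consonant is licensed; onsets are limited to one consonant).
Inserting the epenthetic vowel yields /ʒ/ → /ʒɪ/, /d/ → /dɪ/.

ʒɪjɪʒdɪ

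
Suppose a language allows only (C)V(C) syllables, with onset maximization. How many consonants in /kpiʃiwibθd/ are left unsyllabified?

3

Syllabifying with onset maximization leaves /k/, /θ/, /d/ stranded (at most one coda consonant is licensed; onsets are limited to one consonant).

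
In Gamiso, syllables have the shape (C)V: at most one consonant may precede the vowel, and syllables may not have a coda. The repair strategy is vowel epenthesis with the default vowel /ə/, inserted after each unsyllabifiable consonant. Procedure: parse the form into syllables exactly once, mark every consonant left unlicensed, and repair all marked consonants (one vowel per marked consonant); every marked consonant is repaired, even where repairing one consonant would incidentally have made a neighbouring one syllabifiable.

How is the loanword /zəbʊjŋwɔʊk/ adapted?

zəbʊjəŋəwɔʊkə

Syllabifying with onset maximization leaves /j/, /ŋ/, /k/ stranded (no codas are permitted; onsets are limited to one consonant).
Each unlicensed consonant becomes the onset of a new syllable: /j/ → /jə/, /ŋ/ → /ŋə/, /k/ → /kə/.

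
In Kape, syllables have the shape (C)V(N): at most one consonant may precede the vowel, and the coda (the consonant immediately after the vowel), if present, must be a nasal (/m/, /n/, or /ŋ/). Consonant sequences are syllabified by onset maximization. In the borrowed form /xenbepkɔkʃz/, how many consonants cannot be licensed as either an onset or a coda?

Syllabifying with onset maximization leaves /p/, /k/, /ʃ/, /z/ stranded (only a nasal (/m/, /n/, or /ŋ/) is licensed in coda position; onsets are limited to one consonant).

4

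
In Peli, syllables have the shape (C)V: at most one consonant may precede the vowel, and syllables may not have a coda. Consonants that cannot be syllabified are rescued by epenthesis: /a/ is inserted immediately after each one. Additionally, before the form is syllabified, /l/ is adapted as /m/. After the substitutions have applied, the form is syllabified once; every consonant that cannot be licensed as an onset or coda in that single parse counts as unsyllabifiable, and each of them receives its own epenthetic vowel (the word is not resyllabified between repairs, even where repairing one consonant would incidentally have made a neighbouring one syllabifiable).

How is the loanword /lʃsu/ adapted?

maʃasu

Substitution: /l/ → /m/, giving /mʃsu/.
Under (C)V, the unsyllabifiable consonants are /m/, /ʃ/ (no codas are permitted; onsets are limited to one consonant).
Each unlicensed consonant becomes the onset of a new syllable: /m/ → /ma/, /ʃ/ → /ʃa/.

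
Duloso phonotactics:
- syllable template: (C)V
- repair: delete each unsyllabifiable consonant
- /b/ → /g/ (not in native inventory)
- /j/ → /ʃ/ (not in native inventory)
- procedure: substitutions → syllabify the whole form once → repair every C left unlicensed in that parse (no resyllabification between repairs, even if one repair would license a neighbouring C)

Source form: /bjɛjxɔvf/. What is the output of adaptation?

Substitution: /b/ → /g/, /j/ → /ʃ/, giving /gʃɛʃxɔvf/.
Syllabifying with onset maximization leaves /g/, /ʃ/, /v/, /f/ stranded (no codas are permitted; onsets are limited to one consonant).
Each unlicensed consonant is deleted: /g/, /ʃ/, /v/, /f/.

ʃɛxɔ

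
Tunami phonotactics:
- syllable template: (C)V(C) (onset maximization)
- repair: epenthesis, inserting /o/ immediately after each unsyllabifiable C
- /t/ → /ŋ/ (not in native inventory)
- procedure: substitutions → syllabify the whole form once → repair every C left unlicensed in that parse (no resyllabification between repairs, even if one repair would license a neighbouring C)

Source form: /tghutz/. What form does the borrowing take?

ŋogohuŋzo

Substitution: /t/ → /ŋ/, giving /ŋghuŋz/.
Syllabifying with onset maximization leaves /ŋ/, /g/, /z/ stranded (at most one coda consonant is licensed; onsets are limited to one consonant).
Each unlicensed consonant becomes the onset of a new syllable: /ŋ/ → /ŋo/, /g/ → /go/, /z/ → /zo/.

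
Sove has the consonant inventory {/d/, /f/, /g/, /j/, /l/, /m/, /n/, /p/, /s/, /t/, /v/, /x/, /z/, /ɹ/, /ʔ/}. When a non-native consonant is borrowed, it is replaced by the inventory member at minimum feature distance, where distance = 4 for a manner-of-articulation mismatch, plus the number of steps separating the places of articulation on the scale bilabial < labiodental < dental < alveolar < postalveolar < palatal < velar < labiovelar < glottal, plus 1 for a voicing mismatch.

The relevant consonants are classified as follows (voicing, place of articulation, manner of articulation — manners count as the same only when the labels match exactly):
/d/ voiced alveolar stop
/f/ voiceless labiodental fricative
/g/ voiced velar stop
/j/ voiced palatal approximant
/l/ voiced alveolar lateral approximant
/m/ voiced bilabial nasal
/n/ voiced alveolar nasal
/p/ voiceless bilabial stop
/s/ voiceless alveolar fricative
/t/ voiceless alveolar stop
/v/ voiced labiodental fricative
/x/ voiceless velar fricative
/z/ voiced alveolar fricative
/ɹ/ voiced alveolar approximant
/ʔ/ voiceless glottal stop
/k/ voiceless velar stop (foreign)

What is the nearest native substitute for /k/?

g

/g/ is closest: same manner (stop), place distance 0 (velar→velar), voicing differs (+1); total 1. Next closest is /ʔ/ at distance 2.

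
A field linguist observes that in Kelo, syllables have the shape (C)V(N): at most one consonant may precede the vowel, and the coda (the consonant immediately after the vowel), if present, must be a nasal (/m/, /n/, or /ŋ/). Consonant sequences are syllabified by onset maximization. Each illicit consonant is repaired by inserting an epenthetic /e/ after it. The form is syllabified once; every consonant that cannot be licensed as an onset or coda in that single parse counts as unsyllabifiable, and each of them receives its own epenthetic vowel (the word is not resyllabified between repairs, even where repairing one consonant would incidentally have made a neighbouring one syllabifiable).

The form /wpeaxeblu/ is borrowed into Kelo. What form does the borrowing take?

Syllabifying with onset maximization leaves /w/, /b/ stranded (only a nasal (/m/, /n/, or /ŋ/) is licensed in coda position; onsets are limited to one consonant).
Each unlicensed consonant becomes the onset of a new syllable: /w/ → /we/, /b/ → /be/.

wepeaxebelu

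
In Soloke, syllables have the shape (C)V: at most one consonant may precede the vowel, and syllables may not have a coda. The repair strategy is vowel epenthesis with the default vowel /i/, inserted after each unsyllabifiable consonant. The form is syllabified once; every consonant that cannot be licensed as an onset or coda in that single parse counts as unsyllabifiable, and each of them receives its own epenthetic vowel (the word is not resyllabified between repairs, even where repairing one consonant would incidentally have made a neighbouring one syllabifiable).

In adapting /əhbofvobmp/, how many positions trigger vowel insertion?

The unsyllabifiable consonants are /h/, /f/, /b/, /m/, /p/; each receives one epenthetic vowel.

5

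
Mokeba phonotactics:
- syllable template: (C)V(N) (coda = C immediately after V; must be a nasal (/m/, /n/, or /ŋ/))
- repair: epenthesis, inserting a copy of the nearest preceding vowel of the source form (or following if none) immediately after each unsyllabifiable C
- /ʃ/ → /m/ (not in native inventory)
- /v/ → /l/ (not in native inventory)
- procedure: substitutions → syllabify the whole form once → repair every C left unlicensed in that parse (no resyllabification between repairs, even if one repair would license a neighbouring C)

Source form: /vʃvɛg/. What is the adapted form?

lɛmɛlɛgɛ

Substitution: /v/ → /l/, /ʃ/ → /m/, giving /lmlɛg/.
Syllabifying with onset maximization leaves /l/, /m/, /g/ stranded (only a nasal (/m/, /n/, or /ŋ/) is licensed in coda position; onsets are limited to one consonant).
Epenthesis after each stranded consonant: /l/ → /lɛ/, /m/ → /mɛ/, /g/ → /gɛ/.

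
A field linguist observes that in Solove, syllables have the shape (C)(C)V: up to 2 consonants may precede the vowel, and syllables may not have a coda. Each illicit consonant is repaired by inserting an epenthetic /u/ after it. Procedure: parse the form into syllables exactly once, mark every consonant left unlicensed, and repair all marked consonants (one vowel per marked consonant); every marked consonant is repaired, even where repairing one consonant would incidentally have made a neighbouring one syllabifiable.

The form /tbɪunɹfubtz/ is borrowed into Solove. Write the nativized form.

The consonants /n/, /b/, /t/, /z/ cannot be parsed into a legal (C)(C)V syllable (no codas are permitted; onsets may contain at most 2 consonants).
Each unlicensed consonant becomes the onset of a new syllable: /n/ → /nu/, /b/ → /bu/, /t/ → /tu/, /z/ → /zu/.

tbɪunuɹfubutuzu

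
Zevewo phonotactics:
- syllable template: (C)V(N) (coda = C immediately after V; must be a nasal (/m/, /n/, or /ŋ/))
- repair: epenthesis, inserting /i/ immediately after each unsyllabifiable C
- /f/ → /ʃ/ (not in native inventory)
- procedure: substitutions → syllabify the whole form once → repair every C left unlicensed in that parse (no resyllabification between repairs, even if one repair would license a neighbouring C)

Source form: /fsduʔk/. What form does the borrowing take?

ʃisiduʔiki

Substitution: /f/ → /ʃ/, giving /ʃsduʔk/.
The consonants /ʃ/, /s/, /ʔ/, /k/ cannot be parsed into a legal (C)V(N) syllable (only a nasal (/m/, /n/, or /ŋ/) is licensed in coda position; onsets are limited to one consonant).
Inserting the epenthetic vowel yields /ʃ/ → /ʃi/, /s/ → /si/, /ʔ/ → /ʔi/, /k/ → /ki/.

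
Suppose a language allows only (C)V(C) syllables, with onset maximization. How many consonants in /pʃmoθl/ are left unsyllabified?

3

Syllabifying with onset maximization leaves /p/, /ʃ/, /l/ stranded (at most one coda consonant is licensed; onsets are limited to one consonant).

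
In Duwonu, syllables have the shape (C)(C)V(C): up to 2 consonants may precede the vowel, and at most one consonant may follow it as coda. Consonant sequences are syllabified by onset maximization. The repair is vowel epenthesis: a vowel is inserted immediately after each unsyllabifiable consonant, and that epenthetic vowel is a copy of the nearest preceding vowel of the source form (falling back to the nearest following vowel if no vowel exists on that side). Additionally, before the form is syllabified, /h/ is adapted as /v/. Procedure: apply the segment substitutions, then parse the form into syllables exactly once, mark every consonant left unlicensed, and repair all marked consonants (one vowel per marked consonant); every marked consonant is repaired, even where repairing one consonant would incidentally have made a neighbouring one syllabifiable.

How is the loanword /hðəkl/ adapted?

Substitution: /h/ → /v/, giving /vðəkl/.
Syllabifying with onset maximization leaves /l/ stranded (at most one coda consonant is licensed; onsets may contain at most 2 consonants).
Epenthesis after each stranded consonant: /l/ → /lə/.

vðəklə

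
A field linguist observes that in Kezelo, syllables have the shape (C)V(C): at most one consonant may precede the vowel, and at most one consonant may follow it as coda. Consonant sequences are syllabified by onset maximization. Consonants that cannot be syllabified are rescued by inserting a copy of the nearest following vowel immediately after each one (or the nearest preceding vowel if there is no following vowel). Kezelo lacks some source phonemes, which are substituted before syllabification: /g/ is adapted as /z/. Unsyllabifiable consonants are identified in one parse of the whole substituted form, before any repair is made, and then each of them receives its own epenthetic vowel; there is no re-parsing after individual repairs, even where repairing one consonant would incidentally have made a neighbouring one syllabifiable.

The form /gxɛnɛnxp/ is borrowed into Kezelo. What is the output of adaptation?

zɛxɛnɛnxɛpɛ

Substitution: /g/ → /z/, giving /zxɛnɛnxp/.
Syllabifying with onset maximization leaves /z/, /x/, /p/ stranded (at most one coda consonant is licensed; onsets are limited to one consonant).
Epenthesis after each stranded consonant: /z/ → /zɛ/, /x/ → /xɛ/, /p/ → /pɛ/.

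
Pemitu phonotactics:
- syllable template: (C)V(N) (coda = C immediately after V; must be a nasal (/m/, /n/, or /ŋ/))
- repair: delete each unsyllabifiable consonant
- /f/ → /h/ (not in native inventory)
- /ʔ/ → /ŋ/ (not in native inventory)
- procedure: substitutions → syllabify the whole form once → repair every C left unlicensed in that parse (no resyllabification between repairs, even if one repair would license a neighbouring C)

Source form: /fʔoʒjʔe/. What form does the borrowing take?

Substitution: /f/ → /h/, /ʔ/ → /ŋ/, giving /hŋoʒjŋe/.
Syllabifying with onset maximization leaves /h/, /ʒ/, /j/ stranded (only a nasal (/m/, /n/, or /ŋ/) is licensed in coda position; onsets are limited to one consonant).
Deletion applies to /h/, /ʒ/, /j/.

ŋoŋe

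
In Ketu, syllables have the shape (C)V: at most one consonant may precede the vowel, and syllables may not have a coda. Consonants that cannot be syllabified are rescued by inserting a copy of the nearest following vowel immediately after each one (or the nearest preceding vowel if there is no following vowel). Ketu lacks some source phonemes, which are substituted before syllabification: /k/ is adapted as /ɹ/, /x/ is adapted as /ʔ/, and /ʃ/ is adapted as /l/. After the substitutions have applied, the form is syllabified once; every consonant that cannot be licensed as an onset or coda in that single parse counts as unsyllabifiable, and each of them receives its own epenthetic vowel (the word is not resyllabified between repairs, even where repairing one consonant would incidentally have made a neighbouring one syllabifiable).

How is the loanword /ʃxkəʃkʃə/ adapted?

Substitution: /ʃ/ → /l/, /x/ → /ʔ/, /k/ → /ɹ/, giving /lʔɹəlɹlə/.
Under (C)V, the unsyllabifiable consonants are /l/, /ʔ/, /l/, /ɹ/ (no codas are permitted; onsets are limited to one consonant).
Inserting the epenthetic vowel yields /l/ → /lə/, /ʔ/ → /ʔə/, /l/ → /lə/, /ɹ/ → /ɹə/.

ləʔəɹələɹələ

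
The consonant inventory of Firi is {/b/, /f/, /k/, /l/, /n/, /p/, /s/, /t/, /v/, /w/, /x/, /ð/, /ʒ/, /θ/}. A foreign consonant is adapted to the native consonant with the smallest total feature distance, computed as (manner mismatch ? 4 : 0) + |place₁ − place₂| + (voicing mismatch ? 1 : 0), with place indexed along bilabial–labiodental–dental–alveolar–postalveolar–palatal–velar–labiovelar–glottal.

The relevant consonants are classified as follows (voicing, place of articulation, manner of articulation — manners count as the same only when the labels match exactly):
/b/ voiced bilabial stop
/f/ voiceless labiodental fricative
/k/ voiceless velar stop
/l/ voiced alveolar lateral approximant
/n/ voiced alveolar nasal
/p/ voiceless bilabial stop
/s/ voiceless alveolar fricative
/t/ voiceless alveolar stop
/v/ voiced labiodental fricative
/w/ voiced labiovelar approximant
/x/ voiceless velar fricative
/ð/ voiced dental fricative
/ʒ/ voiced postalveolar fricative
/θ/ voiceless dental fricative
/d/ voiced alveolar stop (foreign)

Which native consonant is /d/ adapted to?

t

/t/ is closest: same manner (stop), place distance 0 (alveolar→alveolar), voicing differs (+1); total 1. Next closest is /b/ at distance 3.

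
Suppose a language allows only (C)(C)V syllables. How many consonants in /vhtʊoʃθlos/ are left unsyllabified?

Under (C)(C)V, the unsyllabifiable consonants are /v/, /ʃ/, /s/ (no codas are permitted; onsets may contain at most 2 consonants).

3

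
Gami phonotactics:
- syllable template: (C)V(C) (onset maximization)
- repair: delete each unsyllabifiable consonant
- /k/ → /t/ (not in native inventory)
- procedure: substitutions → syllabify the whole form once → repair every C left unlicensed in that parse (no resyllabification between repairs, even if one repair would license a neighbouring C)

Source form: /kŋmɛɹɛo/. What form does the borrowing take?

mɛɹɛo

Substitution: /k/ → /t/, giving /tŋmɛɹɛo/.
Syllabifying with onset maximization leaves /t/, /ŋ/ stranded (at most one coda consonant is licensed; onsets are limited to one consonant).
Deletion applies to /t/, /ŋ/.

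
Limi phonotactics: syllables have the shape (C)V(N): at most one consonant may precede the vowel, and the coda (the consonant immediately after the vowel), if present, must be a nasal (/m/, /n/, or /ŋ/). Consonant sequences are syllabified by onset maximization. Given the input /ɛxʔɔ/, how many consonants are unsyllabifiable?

1

The consonants /x/ cannot be parsed into a legal (C)V(N) syllable (only a nasal (/m/, /n/, or /ŋ/) is licensed in coda position; onsets are limited to one consonant).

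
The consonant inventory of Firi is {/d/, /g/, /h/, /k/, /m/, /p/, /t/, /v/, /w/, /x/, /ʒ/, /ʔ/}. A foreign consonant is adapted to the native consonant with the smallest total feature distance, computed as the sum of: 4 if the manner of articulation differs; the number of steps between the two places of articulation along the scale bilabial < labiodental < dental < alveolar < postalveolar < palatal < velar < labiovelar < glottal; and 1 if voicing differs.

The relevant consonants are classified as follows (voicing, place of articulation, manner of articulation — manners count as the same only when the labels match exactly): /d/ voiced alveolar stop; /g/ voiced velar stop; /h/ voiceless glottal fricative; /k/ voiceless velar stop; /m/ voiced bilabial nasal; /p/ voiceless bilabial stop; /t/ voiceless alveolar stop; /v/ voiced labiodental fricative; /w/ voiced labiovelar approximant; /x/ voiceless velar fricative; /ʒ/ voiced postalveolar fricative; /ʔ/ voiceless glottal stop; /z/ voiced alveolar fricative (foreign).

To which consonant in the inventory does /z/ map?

ʒ

/ʒ/ is closest: same manner (fricative), place distance 1 (alveolar→postalveolar), same voicing; total 1. Next closest is /v/ at distance 2.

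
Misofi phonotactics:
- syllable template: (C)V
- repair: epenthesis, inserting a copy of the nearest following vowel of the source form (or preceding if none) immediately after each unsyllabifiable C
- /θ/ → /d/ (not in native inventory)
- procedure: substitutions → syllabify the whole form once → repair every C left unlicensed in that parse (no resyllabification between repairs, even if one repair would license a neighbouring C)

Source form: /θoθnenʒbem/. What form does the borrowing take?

Substitution: /θ/ → /d/, giving /dodnenʒbem/.
Syllabifying with onset maximization leaves /d/, /n/, /ʒ/, /m/ stranded (no codas are permitted; onsets are limited to one consonant).
Inserting the epenthetic vowel yields /d/ → /de/, /n/ → /ne/, /ʒ/ → /ʒe/, /m/ → /me/.

dodeneneʒebeme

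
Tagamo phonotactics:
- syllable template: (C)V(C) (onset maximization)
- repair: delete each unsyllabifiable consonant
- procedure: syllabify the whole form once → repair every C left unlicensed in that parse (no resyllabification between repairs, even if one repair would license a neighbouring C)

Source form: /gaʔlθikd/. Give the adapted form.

The consonants /l/, /d/ cannot be parsed into a legal (C)V(C) syllable (at most one coda consonant is licensed; onsets are limited to one consonant).
Deletion applies to /l/, /d/.

gaʔθik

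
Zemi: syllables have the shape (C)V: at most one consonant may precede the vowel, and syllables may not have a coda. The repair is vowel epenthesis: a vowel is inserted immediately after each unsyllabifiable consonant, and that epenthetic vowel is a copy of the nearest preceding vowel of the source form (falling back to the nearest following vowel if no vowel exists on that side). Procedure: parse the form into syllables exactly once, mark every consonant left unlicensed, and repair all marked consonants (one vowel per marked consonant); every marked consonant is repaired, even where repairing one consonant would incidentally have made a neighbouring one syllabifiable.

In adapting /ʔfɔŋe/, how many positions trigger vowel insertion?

1

The unsyllabifiable consonants are /ʔ/; each receives one epenthetic vowel.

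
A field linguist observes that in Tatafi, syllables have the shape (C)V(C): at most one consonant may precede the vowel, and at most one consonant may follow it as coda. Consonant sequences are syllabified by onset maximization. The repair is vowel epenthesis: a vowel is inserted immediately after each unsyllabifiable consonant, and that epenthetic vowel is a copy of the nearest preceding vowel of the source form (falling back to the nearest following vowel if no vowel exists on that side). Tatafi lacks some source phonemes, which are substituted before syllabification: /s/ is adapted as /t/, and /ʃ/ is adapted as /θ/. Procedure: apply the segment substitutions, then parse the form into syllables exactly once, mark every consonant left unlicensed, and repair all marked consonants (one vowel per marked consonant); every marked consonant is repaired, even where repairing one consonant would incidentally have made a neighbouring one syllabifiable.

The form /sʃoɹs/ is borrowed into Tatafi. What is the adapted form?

toθoɹto

Substitution: /s/ → /t/, /ʃ/ → /θ/, giving /tθoɹt/.
Syllabifying with onset maximization leaves /t/, /t/ stranded (at most one coda consonant is licensed; onsets are limited to one consonant).
Epenthesis after each stranded consonant: /t/ → /to/, /t/ → /to/.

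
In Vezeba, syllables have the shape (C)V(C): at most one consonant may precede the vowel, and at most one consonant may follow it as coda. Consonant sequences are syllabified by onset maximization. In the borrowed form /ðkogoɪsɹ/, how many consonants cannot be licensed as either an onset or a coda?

The consonants /ð/, /ɹ/ cannot be parsed into a legal (C)V(C) syllable (at most one coda consonant is licensed; onsets are limited to one consonant).

2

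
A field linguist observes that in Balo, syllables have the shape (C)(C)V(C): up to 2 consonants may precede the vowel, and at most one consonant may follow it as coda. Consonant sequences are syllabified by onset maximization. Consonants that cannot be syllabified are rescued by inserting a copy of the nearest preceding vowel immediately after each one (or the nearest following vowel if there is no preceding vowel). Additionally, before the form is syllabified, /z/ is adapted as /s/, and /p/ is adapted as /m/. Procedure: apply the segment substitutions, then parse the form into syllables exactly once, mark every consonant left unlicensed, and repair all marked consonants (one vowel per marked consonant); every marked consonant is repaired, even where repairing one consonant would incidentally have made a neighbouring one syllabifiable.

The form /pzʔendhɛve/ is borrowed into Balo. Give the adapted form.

Substitution: /p/ → /m/, /z/ → /s/, giving /msʔendhɛve/.
The consonants /m/ cannot be parsed into a legal (C)(C)V(C) syllable (at most one coda consonant is licensed; onsets may contain at most 2 consonants).
Epenthesis after each stranded consonant: /m/ → /me/.

mesʔendhɛve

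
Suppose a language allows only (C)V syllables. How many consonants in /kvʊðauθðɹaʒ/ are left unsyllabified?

4

The consonants /k/, /θ/, /ð/, /ʒ/ cannot be parsed into a legal (C)V syllable (no codas are permitted; onsets are limited to one consonant).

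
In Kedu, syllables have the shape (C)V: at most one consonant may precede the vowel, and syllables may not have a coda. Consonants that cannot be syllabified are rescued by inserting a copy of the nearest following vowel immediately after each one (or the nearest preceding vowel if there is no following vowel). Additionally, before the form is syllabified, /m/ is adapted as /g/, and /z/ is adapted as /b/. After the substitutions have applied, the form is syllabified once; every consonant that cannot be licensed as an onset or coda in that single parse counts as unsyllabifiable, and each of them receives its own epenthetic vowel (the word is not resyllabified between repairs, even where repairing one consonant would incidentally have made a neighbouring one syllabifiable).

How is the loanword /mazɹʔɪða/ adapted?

gabɪɹɪʔɪða

Substitution: /m/ → /g/, /z/ → /b/, giving /gabɹʔɪða/.
Syllabifying with onset maximization leaves /b/, /ɹ/ stranded (no codas are permitted; onsets are limited to one consonant).
Each unlicensed consonant becomes the onset of a new syllable: /b/ → /bɪ/, /ɹ/ → /ɹɪ/.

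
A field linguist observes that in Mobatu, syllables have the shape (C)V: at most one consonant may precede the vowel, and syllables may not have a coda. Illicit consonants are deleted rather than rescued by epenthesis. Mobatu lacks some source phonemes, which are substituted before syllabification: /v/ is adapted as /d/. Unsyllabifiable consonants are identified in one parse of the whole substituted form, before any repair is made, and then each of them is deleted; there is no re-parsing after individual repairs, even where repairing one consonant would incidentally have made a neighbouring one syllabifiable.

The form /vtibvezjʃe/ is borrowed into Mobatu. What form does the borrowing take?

Substitution: /v/ → /d/, giving /dtibdezjʃe/.
Syllabifying with onset maximization leaves /d/, /b/, /z/, /j/ stranded (no codas are permitted; onsets are limited to one consonant).
Each unlicensed consonant is deleted: /d/, /b/, /z/, /j/.

tideʃe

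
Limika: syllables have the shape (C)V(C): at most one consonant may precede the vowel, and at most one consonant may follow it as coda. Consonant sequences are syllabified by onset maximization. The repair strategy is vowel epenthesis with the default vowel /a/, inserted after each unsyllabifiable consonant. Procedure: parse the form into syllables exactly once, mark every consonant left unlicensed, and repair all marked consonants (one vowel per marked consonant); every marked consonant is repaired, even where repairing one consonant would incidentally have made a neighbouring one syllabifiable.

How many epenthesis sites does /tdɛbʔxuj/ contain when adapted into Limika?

The unsyllabifiable consonants are /t/, /ʔ/; each receives one epenthetic vowel.

2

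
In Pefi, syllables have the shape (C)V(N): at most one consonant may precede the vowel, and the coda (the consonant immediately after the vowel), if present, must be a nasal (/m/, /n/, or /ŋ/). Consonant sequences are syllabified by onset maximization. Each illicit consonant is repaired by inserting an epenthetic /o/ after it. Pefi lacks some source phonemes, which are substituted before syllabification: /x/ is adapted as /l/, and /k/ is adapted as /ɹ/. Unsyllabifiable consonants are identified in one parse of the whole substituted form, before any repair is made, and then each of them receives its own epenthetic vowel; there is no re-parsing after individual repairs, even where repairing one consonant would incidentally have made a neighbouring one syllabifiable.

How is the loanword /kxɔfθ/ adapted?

Substitution: /k/ → /ɹ/, /x/ → /l/, giving /ɹlɔfθ/.
Under (C)V(N), the unsyllabifiable consonants are /ɹ/, /f/, /θ/ (only a nasal (/m/, /n/, or /ŋ/) is licensed in coda position; onsets are limited to one consonant).
Inserting the epenthetic vowel yields /ɹ/ → /ɹo/, /f/ → /fo/, /θ/ → /θo/.

ɹolɔfoθo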